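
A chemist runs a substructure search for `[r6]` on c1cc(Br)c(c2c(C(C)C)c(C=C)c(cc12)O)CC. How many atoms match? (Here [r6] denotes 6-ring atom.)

10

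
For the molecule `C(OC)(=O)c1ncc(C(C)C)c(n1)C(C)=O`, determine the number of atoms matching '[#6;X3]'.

6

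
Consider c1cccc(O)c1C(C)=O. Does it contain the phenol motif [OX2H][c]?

Yes

The pattern [OX2H][c] describes a hydroxyl oxygen attached to an aromatic carbon — a phenol.
The molecule carries a hydroxyl group (-OH), whose atoms satisfy every constraint of the query, so the pattern matches.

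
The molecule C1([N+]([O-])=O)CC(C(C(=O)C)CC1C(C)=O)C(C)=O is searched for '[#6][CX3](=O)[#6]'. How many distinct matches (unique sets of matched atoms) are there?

[#6][CX3](=O)[#6] is the SMARTS for a ketone: a carbonyl carbon (no H) flanked by two carbons.
The molecule carries 3 separate instances of an acetyl/ketone group (-C(=O)CH3) meeting every constraint; each maps to a distinct set of atoms, giving 3 matches.

3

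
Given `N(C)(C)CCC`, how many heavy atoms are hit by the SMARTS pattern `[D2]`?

2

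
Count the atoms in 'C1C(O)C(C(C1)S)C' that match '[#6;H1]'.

3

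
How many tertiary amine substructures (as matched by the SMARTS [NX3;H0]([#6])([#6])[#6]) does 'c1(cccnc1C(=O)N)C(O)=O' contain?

0

[NX3;H0]([#6])([#6])[#6] is the SMARTS for a tertiary amine: a trivalent nitrogen with no H, bonded to three carbons.
The molecule has a primary amide (-C(=O)NH2), but the amide nitrogen has H2 and only one carbon neighbour; nothing else fits, so there are 0 matches.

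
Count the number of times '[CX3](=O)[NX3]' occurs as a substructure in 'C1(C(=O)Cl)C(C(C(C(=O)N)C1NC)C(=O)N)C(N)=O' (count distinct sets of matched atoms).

3

[CX3](=O)[NX3] is the SMARTS for an amide: a carbonyl carbon bonded to a trivalent nitrogen.
The molecule carries 3 separate instances of a primary amide (-C(=O)NH2) meeting every constraint; each maps to a distinct set of atoms, giving 3 matches.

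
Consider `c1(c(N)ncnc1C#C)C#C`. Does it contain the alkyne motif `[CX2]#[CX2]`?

The pattern [CX2]#[CX2] describes a carbon-carbon triple bond — an alkyne.
The molecule carries an ethynyl group (-C#CH), whose atoms satisfy every constraint of the query, so the pattern matches.

Yes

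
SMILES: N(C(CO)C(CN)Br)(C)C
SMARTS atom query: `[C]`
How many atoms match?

6

The query [C] means: uppercase C matches aliphatic (non-aromatic) carbon only.
Check the 10 heavy atoms by environment: 6× C → match; 1× O → no; 2× N → no; 1× Br → no.
That gives 6 matching atoms.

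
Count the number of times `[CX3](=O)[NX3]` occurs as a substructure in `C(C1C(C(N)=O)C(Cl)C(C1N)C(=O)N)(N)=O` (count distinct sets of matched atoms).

3

[CX3](=O)[NX3] is the SMARTS for an amide: a carbonyl carbon bonded to a trivalent nitrogen.
The molecule carries 3 separate instances of a primary amide (-C(=O)NH2) meeting every constraint; each maps to a distinct set of atoms, giving 3 matches.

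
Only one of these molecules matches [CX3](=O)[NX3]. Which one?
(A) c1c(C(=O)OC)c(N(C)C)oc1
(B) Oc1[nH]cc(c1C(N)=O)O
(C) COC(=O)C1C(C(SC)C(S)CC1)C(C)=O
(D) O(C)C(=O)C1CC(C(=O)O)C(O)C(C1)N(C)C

B

[CX3](=O)[NX3] describes a carbonyl carbon bonded to a trivalent nitrogen (an amide).
(A) has a methyl-ester group (-C(=O)OCH3) but the carbonyl is bonded to O, not to an NX3 nitrogen.
(B) contains a primary amide (-C(=O)NH2), which satisfies every atom and bond constraint.
(C) has a methyl-ester group (-C(=O)OCH3) but the carbonyl is bonded to O, not to an NX3 nitrogen.
(D) has a methyl-ester group (-C(=O)OCH3) but the carbonyl is bonded to O, not to an NX3 nitrogen.
So the answer is (B).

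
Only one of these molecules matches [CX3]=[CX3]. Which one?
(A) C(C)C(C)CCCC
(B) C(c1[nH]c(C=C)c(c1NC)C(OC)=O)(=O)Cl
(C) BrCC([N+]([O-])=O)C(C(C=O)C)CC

B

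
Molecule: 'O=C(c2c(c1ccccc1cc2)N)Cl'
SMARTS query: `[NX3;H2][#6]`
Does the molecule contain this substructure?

The pattern [NX3;H2][#6] describes a trivalent nitrogen with two H attached to carbon — a primary amine.
The molecule carries a primary amino group (-NH2), whose atoms satisfy every constraint of the query, so the pattern matches.

Yes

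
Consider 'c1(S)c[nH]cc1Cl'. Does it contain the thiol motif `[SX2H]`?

Yes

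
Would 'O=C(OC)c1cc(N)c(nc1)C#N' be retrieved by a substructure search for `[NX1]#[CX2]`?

Yes

The pattern [NX1]#[CX2] describes a nitrogen triple-bonded to a two-connected carbon — a nitrile.
The molecule carries a nitrile (-C#N), whose atoms satisfy every constraint of the query, so the pattern matches.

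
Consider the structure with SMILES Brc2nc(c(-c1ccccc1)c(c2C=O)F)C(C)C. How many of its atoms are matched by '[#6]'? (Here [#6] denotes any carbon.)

The query [#6] means: #6 matches any atom with atomic number 6 (carbon, aromatic or aliphatic).
Check the 19 heavy atoms by environment: 1× n (aromatic) → no; 11× c (aromatic) → match; 1× Br → no; 1× F → no; 4× C → match; 1× O → no.
Summing the matching environments: 11 + 4 = 15 matching atoms.

15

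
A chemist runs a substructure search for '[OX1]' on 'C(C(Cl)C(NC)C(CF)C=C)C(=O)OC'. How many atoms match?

Check the 15 heavy atoms by environment: 7× C (X4) → no; 1× Cl (X1) → no; 3× C (X3) → no; 1× O (X1) → match; 1× O (X2) → no; 1× F (X1) → no; 1× N (X3) → no.
That gives 1 matching atom.

1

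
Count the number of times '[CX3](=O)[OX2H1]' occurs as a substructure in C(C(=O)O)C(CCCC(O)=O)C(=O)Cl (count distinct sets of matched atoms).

[CX3](=O)[OX2H1] is the SMARTS for a carboxylic acid: an sp2 carbon double-bonded to O and single-bonded to an -OH oxygen.
The molecule carries 2 separate instances of a carboxylic acid group (-C(=O)OH) meeting every constraint; each maps to a distinct set of atoms, giving 2 matches.

2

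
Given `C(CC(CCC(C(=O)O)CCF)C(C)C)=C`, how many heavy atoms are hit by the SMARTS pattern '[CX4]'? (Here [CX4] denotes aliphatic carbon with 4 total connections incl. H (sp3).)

10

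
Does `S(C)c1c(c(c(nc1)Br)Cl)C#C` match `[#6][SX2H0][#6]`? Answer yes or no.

Yes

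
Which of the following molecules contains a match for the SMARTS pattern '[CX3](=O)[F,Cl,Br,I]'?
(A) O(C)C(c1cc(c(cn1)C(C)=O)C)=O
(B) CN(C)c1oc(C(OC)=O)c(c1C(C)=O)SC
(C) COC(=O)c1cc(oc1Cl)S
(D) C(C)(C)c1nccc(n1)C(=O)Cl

[CX3](=O)[F,Cl,Br,I] describes a carbonyl carbon bonded to a halogen (an acyl halide).
(A) has a methyl-ester group (-C(=O)OCH3) but the carbonyl is bonded to -O-C, not to a halogen.
(B) has a methyl-ester group (-C(=O)OCH3) but the carbonyl is bonded to -O-C, not to a halogen.
(C) has a chloro substituent but the Cl is not on a carbonyl carbon.
(D) contains an acyl chloride (-C(=O)Cl), which satisfies every atom and bond constraint.
So the answer is (D).

D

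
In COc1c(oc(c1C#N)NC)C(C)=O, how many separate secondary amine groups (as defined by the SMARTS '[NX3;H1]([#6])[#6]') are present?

[NX3;H1]([#6])[#6] is the SMARTS for a secondary amine: a trivalent nitrogen with one H, bonded to two carbons.
Exactly one fragment in the molecule meets all constraints, giving 1 match.

1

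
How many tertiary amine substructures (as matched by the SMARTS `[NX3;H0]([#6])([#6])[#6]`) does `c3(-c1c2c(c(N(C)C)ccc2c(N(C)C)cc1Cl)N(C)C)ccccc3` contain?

3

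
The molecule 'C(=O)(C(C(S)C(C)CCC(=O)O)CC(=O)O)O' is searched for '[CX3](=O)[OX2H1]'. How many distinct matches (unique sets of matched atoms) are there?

3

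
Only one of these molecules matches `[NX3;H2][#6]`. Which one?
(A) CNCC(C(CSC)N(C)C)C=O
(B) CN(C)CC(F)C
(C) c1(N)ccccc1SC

[NX3;H2][#6] describes a trivalent nitrogen with two H attached to carbon (a primary amine).
(A) has a dimethylamino group (-N(CH3)2) but the nitrogen has H0, not H2.
(B) has a dimethylamino group (-N(CH3)2) but the nitrogen has H0, not H2.
(C) contains a primary amino group (-NH2), which satisfies every atom and bond constraint.
So the answer is (C).

C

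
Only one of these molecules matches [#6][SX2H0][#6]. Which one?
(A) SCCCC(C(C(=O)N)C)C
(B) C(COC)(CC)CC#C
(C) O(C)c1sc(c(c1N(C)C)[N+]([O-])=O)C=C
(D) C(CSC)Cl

[#6][SX2H0][#6] describes an aliphatic sulfur bridging two carbons with no H on the sulfur (a thioether).
(A) has a thiol (-SH) but the sulfur has H1, not H0 bridging two carbons.
(B) has a methoxy ether (-OCH3) but the bridging atom is O, not S.
(C) has a methoxy ether (-OCH3) but the bridging atom is O, not S.
(D) contains a methylthio ether (-SCH3), which satisfies every atom and bond constraint.
So the answer is (D).

D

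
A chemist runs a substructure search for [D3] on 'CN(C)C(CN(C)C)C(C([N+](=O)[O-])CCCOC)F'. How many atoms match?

The query [D3] means: atom with exactly three heavy-atom neighbours.
Check the 19 heavy atoms by environment: 4× C (D2) → no; 3× C (D3) → match; 1× O (D2) → no; 5× C (D1) → no; 2× N (D3) → match; 1× N (charge +1, D3) → match; 1× O (charge -1, D1) → no; 1× O (D1) → no; 1× F (D1) → no.
Summing the matching environments: 3 + 2 + 1 = 6 matching atoms.

6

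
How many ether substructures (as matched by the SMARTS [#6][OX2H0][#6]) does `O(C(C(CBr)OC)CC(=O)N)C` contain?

2

[#6][OX2H0][#6] is the SMARTS for an ether: an aliphatic oxygen bridging two carbons with no H on the oxygen.
The molecule carries 2 separate instances of a methoxy ether (-OCH3) meeting every constraint; each maps to a distinct set of atoms, giving 2 matches.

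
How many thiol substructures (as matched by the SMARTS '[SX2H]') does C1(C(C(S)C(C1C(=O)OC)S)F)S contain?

3

[SX2H] is the SMARTS for a thiol: an aliphatic sulfur with two connections, one being H.
The molecule carries 3 separate instances of a thiol (-SH) meeting every constraint; each maps to a distinct set of atoms, giving 3 matches.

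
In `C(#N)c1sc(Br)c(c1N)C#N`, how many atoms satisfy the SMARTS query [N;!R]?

The query [N;!R] means: aliphatic nitrogen not in a ring.
Check the 11 heavy atoms by environment: 1× s (aromatic, in 5-ring) → no; 4× c (aromatic, in 5-ring) → no; 3× N (acyclic) → match; 2× C (acyclic) → no; 1× Br (acyclic) → no.
That gives 3 matching atoms.

3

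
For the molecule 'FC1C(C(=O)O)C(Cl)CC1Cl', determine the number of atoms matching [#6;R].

5

The query [#6;R] means: carbon that is part of a ring.
Check the 11 heavy atoms by environment: 5× C (in 5-ring) → match; 2× Cl (acyclic) → no; 1× C (acyclic) → no; 2× O (acyclic) → no; 1× F (acyclic) → no.
That gives 5 matching atoms.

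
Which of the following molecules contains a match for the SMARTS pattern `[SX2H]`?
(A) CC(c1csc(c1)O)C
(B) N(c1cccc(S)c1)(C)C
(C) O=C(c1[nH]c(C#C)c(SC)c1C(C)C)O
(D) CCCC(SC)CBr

B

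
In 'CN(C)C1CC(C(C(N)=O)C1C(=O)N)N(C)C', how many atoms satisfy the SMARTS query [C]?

11

The query [C] means: uppercase C matches aliphatic (non-aromatic) carbon only.
Check the 17 heavy atoms by environment: 11× C → match; 2× O → no; 4× N → no.
That gives 11 matching atoms.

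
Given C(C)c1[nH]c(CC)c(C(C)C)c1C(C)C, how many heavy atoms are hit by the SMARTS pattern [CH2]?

The query [CH2] means: aliphatic carbon with exactly two hydrogens.
Check the 15 heavy atoms by environment: 1× n (aromatic, H1) → no; 4× c (aromatic, H0) → no; 2× C (H1) → no; 6× C (H3) → no; 2× C (H2) → match.
That gives 2 matching atoms.

2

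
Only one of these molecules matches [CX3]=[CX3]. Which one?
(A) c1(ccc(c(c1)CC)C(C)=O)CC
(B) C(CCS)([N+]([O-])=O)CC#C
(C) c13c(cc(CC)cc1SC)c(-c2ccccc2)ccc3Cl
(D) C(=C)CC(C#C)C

D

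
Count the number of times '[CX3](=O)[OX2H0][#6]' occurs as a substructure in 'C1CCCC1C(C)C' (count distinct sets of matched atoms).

0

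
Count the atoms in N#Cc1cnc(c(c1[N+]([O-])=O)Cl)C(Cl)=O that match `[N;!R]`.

2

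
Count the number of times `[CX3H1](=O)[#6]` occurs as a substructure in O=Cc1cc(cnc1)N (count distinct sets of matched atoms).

[CX3H1](=O)[#6] is the SMARTS for an aldehyde: an sp2 carbon with one H, double-bonded to O and single-bonded to carbon.
Exactly one fragment in the molecule meets all constraints, giving 1 match.

1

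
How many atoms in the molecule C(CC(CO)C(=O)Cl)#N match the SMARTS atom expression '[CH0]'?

2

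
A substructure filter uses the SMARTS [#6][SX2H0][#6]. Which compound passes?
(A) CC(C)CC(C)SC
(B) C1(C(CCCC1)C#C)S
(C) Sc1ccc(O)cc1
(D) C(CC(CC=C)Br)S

[#6][SX2H0][#6] describes an aliphatic sulfur bridging two carbons with no H on the sulfur (a thioether).
(A) contains a methylthio ether (-SCH3), which satisfies every atom and bond constraint.
(B) has a thiol (-SH) but the sulfur has H1, not H0 bridging two carbons.
(C) has a thiol (-SH) but the sulfur has H1, not H0 bridging two carbons.
(D) has a thiol (-SH) but the sulfur has H1, not H0 bridging two carbons.
So the answer is (A).

A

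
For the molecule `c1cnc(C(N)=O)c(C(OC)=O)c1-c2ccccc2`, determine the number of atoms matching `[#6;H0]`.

Check the 19 heavy atoms by environment: 1× n (aromatic, H0) → no; 7× c (aromatic, H1) → no; 4× c (aromatic, H0) → match; 2× C (H0) → match; 3× O (H0) → no; 1× N (H2) → no; 1× C (H3) → no.
Summing the matching environments: 4 + 2 = 6 matching atoms.

6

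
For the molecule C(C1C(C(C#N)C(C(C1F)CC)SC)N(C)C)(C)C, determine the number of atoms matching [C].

15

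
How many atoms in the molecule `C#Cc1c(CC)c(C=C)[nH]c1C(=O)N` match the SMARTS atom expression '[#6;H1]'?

The query [#6;H1] means: any carbon bearing exactly one hydrogen.
Check the 14 heavy atoms by environment: 1× n (aromatic, H1) → no; 4× c (aromatic, H0) → no; 2× C (H2) → no; 1× C (H3) → no; 2× C (H0) → no; 1× O (H0) → no; 1× N (H2) → no; 2× C (H1) → match.
That gives 2 matching atoms.

2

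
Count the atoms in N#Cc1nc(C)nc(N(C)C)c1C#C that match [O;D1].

0

The query [O;D1] means: aliphatic oxygen bonded to exactly one heavy atom.
Check the 14 heavy atoms by environment: 2× n (aromatic, D2) → no; 4× c (aromatic, D3) → no; 4× C (D1) → no; 2× C (D2) → no; 1× N (D1) → no; 1× N (D3) → no.
No environment satisfies the query, so 0 matching atoms.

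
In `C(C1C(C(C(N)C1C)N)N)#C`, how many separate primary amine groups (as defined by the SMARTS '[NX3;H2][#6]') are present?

[NX3;H2][#6] is the SMARTS for a primary amine: a trivalent nitrogen with two H attached to carbon.
The molecule carries 3 separate instances of a primary amino group (-NH2) meeting every constraint; each maps to a distinct set of atoms, giving 3 matches.

3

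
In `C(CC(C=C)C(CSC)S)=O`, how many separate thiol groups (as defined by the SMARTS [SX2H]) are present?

[SX2H] is the SMARTS for a thiol: an aliphatic sulfur with two connections, one being H.
Exactly one fragment in the molecule meets all constraints, giving 1 match.

1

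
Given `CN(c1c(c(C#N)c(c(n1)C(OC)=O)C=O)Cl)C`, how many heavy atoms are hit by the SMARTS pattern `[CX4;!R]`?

Check the 18 heavy atoms by environment: 1× n (aromatic, X2, in 6-ring) → no; 5× c (aromatic, X3, in 6-ring) → no; 1× N (X3, acyclic) → no; 3× C (X4, acyclic) → match; 1× C (X2, acyclic) → no; 1× N (X1, acyclic) → no; 1× Cl (X1, acyclic) → no; 2× C (X3, acyclic) → no; 2× O (X1, acyclic) → no; 1× O (X2, acyclic) → no.
That gives 3 matching atoms.

3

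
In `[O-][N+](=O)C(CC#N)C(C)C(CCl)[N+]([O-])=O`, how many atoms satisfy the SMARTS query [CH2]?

The query [CH2] means: aliphatic carbon with exactly two hydrogens.
Check the 15 heavy atoms by environment: 2× C (H2) → match; 3× C (H1) → no; 2× N (charge +1, H0) → no; 2× O (charge -1, H0) → no; 2× O (H0) → no; 1× Cl (H0) → no; 1× C (H0) → no; 1× N (H0) → no; 1× C (H3) → no.
That gives 2 matching atoms.

2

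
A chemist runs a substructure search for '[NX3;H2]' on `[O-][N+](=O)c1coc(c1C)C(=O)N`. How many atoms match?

The query [NX3;H2] means: aliphatic N with 3 total connections, two of them H — an -NH2 nitrogen (amine or amide).
Check the 12 heavy atoms by environment: 1× o (aromatic, H0, X2) → no; 3× c (aromatic, H0, X3) → no; 1× c (aromatic, H1, X3) → no; 1× C (H3, X4) → no; 1× C (H0, X3) → no; 2× O (H0, X1) → no; 1× N (H2, X3) → match; 1× N (charge +1, H0, X3) → no; 1× O (charge -1, H0, X1) → no.
That gives 1 matching atom.

1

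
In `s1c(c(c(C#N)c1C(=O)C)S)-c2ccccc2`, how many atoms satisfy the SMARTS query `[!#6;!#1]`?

4

The query [!#6;!#1] means: not carbon and not hydrogen — any heteroatom.
Check the 17 heavy atoms by environment: 1× s (aromatic) → match; 10× c (aromatic) → no; 3× C → no; 1× O → match; 1× S → match; 1× N → match.
Summing the matching environments: 1 + 1 + 1 + 1 = 4 matching atoms.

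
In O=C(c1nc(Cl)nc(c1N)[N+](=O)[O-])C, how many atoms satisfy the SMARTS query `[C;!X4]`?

1

The query [C;!X4] means: aliphatic carbon that does not have four total connections.
Check the 14 heavy atoms by environment: 2× n (aromatic, X2) → no; 4× c (aromatic, X3) → no; 1× Cl (X1) → no; 1× C (X3) → match; 2× O (X1) → no; 1× C (X4) → no; 1× N (charge +1, X3) → no; 1× O (charge -1, X1) → no; 1× N (X3) → no.
That gives 1 matching atom.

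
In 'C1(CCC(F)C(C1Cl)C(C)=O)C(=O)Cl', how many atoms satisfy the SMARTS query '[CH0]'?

Check the 14 heavy atoms by environment: 4× C (H1) → no; 2× C (H2) → no; 1× F (H0) → no; 2× Cl (H0) → no; 2× C (H0) → match; 2× O (H0) → no; 1× C (H3) → no.
That gives 2 matching atoms.

2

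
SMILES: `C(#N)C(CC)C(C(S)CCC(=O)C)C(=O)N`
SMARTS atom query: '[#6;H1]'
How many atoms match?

3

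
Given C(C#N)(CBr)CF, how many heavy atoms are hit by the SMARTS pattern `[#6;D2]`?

3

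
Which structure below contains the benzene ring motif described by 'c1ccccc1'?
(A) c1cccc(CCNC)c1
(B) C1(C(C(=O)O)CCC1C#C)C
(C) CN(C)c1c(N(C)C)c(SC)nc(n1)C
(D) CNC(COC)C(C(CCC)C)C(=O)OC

A

c1ccccc1 describes six aromatic carbons in a ring (a benzene ring).
(A) contains a phenyl ring, which satisfies every atom and bond constraint.
(B) has a methyl group (-CH3) but no six-membered all-carbon aromatic ring is present.
(C) has a methyl group (-CH3) but no six-membered all-carbon aromatic ring is present.
(D) has a methyl group (-CH3) but no six-membered all-carbon aromatic ring is present.
So the answer is (A).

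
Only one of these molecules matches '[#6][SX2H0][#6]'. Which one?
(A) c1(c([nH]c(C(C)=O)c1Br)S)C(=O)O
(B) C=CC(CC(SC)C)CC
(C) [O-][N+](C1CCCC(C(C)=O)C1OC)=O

B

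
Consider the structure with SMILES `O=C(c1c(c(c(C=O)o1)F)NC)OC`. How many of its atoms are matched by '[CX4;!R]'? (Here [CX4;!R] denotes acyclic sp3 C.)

2

Check the 14 heavy atoms by environment: 1× o (aromatic, X2, in 5-ring) → no; 4× c (aromatic, X3, in 5-ring) → no; 2× C (X3, acyclic) → no; 2× O (X1, acyclic) → no; 1× O (X2, acyclic) → no; 2× C (X4, acyclic) → match; 1× F (X1, acyclic) → no; 1× N (X3, acyclic) → no.
That gives 2 matching atoms.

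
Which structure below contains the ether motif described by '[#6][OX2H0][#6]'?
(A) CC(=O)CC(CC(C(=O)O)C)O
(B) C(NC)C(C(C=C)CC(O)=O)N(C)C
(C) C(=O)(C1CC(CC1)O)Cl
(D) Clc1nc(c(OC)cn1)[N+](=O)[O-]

D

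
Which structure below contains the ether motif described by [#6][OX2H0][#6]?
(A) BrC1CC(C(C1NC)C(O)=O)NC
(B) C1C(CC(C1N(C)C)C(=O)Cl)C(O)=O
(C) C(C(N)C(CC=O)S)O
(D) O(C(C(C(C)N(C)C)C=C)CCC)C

D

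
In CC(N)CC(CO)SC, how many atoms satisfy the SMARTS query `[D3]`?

The query [D3] means: atom with exactly three heavy-atom neighbours.
Check the 9 heavy atoms by environment: 2× C (D2) → no; 2× C (D3) → match; 2× C (D1) → no; 1× N (D1) → no; 1× S (D2) → no; 1× O (D1) → no.
That gives 2 matching atoms.

2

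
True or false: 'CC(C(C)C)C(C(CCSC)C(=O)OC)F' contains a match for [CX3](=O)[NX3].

False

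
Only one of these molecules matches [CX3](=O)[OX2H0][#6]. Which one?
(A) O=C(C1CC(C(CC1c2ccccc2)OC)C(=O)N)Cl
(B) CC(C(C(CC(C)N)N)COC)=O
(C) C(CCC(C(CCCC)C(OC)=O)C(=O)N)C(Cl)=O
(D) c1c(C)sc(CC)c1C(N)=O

[CX3](=O)[OX2H0][#6] describes a carbonyl carbon bonded to an oxygen that is itself bonded to carbon (no H on that O) (an ester).
(A) has a methoxy ether (-OCH3) but the ether oxygen is not adjacent to a C=O carbon.
(B) has a methoxy ether (-OCH3) but the ether oxygen is not adjacent to a C=O carbon.
(C) contains a methyl-ester group (-C(=O)OCH3), which satisfies every atom and bond constraint.
(D) has a primary amide (-C(=O)NH2) but the carbonyl is bonded to N, not to an O-C linkage.
So the answer is (C).

C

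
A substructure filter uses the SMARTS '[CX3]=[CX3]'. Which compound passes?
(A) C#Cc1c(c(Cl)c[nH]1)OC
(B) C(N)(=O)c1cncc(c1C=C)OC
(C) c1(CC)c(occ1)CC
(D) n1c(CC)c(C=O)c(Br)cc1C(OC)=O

[CX3]=[CX3] describes a non-aromatic C=C double bond between two sp2 carbons (an alkene).
(A) has an ethynyl group (-C#CH) but the C-C bond is a triple bond, not a double bond.
(B) contains a vinyl group (-CH=CH2), which satisfies every atom and bond constraint.
(C) has an ethyl group (-CH2CH3) but its C-C bond is a single bond between CX4 carbons, not CX3=CX3.
(D) has an ethyl group (-CH2CH3) but its C-C bond is a single bond between CX4 carbons, not CX3=CX3.
So the answer is (B).

B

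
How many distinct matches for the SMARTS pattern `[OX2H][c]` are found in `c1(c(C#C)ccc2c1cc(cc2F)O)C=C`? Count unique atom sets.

1

[OX2H][c] is the SMARTS for a phenol: a hydroxyl oxygen attached to an aromatic carbon.
Exactly one fragment in the molecule meets all constraints, giving 1 match.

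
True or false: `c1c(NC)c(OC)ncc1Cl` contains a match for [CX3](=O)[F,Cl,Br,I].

The pattern [CX3](=O)[F,Cl,Br,I] describes a carbonyl carbon bonded to a halogen — an acyl halide.
The closest candidate here is a chloro substituent, but the Cl is not on a carbonyl carbon. No other fragment satisfies the full query, so there is no match.

False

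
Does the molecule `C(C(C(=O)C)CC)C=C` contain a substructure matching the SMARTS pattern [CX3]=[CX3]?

The pattern [CX3]=[CX3] describes a non-aromatic C=C double bond between two sp2 carbons — an alkene.
The molecule carries a vinyl group (-CH=CH2), whose atoms satisfy every constraint of the query, so the pattern matches.

Yes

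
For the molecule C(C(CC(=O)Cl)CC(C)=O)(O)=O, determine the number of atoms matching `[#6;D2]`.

2

Check the 12 heavy atoms by environment: 2× C (D2) → match; 4× C (D3) → no; 4× O (D1) → no; 1× Cl (D1) → no; 1× C (D1) → no.
That gives 2 matching atoms.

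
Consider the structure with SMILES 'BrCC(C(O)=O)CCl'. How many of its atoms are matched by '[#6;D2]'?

The query [#6;D2] means: any carbon bonded to exactly two heavy atoms.
Check the 8 heavy atoms by environment: 2× C (D2) → match; 2× C (D3) → no; 1× Cl (D1) → no; 1× Br (D1) → no; 2× O (D1) → no.
That gives 2 matching atoms.

2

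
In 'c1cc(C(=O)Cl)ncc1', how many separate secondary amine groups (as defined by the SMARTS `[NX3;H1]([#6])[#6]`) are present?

[NX3;H1]([#6])[#6] is the SMARTS for a secondary amine: a trivalent nitrogen with one H, bonded to two carbons.
No fragment in the molecule satisfies every constraint, giving 0 matches.

0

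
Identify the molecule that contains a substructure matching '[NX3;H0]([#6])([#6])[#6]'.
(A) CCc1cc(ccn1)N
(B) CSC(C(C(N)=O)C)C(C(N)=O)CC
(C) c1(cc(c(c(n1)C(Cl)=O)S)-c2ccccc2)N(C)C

C

[NX3;H0]([#6])([#6])[#6] describes a trivalent nitrogen with no H, bonded to three carbons (a tertiary amine).
(A) has a primary amino group (-NH2) but the nitrogen has H2, not H0 with three carbons.
(B) has a primary amide (-C(=O)NH2) but the amide nitrogen has H2 and only one carbon neighbour.
(C) contains a dimethylamino group (-N(CH3)2), which satisfies every atom and bond constraint.
So the answer is (C).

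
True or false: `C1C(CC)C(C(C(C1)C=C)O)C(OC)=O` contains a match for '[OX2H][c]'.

The pattern [OX2H][c] describes a hydroxyl oxygen attached to an aromatic carbon — a phenol.
The closest candidate here is a hydroxyl group (-OH), but the -OH is on an aliphatic carbon, not an aromatic c. No other fragment satisfies the full query, so there is no match.

False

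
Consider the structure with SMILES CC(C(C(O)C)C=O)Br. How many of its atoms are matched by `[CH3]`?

2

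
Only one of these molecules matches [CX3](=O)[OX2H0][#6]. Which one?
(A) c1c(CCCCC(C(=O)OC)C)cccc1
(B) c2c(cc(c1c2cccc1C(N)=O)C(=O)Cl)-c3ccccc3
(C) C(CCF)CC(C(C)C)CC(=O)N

[CX3](=O)[OX2H0][#6] describes a carbonyl carbon bonded to an oxygen that is itself bonded to carbon (no H on that O) (an ester).
(A) contains a methyl-ester group (-C(=O)OCH3), which satisfies every atom and bond constraint.
(B) has a primary amide (-C(=O)NH2) but the carbonyl is bonded to N, not to an O-C linkage.
(C) has a primary amide (-C(=O)NH2) but the carbonyl is bonded to N, not to an O-C linkage.
So the answer is (A).

A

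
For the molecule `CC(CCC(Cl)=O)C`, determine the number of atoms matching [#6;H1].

1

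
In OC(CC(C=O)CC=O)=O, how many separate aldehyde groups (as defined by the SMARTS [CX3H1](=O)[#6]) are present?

2

[CX3H1](=O)[#6] is the SMARTS for an aldehyde: an sp2 carbon with one H, double-bonded to O and single-bonded to carbon.
The molecule carries 2 separate instances of an aldehyde (-CHO) meeting every constraint; each maps to a distinct set of atoms, giving 2 matches.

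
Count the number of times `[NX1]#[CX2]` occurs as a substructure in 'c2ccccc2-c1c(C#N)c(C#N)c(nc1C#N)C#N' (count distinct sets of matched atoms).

4

[NX1]#[CX2] is the SMARTS for a nitrile: a nitrogen triple-bonded to a two-connected carbon.
The molecule carries 4 separate instances of a nitrile (-C#N) meeting every constraint; each maps to a distinct set of atoms, giving 4 matches.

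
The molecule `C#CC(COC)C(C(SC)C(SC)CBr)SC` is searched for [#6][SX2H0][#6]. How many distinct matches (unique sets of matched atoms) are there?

3

[#6][SX2H0][#6] is the SMARTS for a thioether: an aliphatic sulfur bridging two carbons with no H on the sulfur.
The molecule carries 3 separate instances of a methylthio ether (-SCH3) meeting every constraint; each maps to a distinct set of atoms, giving 3 matches.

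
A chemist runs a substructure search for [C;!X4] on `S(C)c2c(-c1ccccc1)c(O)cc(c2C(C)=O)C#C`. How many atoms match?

3

Check the 20 heavy atoms by environment: 12× c (aromatic, X3) → no; 1× O (X2) → no; 1× C (X3) → match; 1× O (X1) → no; 2× C (X4) → no; 1× S (X2) → no; 2× C (X2) → match.
Summing the matching environments: 1 + 2 = 3 matching atoms.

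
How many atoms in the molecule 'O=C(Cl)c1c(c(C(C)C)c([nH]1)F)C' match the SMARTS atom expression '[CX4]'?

4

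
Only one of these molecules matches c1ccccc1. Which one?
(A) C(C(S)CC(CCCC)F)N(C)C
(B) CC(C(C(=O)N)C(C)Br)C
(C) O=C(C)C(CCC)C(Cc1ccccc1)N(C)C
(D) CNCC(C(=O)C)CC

C

c1ccccc1 describes six aromatic carbons in a ring (a benzene ring).
(A) has a methyl group (-CH3) but no six-membered all-carbon aromatic ring is present.
(B) has a methyl group (-CH3) but no six-membered all-carbon aromatic ring is present.
(C) contains a phenyl ring, which satisfies every atom and bond constraint.
(D) has a methyl group (-CH3) but no six-membered all-carbon aromatic ring is present.
So the answer is (C).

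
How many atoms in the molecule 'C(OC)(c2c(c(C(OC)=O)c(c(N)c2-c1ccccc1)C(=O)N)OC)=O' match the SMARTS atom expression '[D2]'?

8

The query [D2] means: atom with exactly two heavy-atom neighbours.
Check the 26 heavy atoms by environment: 7× c (aromatic, D3) → no; 5× c (aromatic, D2) → match; 2× N (D1) → no; 3× C (D3) → no; 3× O (D1) → no; 3× O (D2) → match; 3× C (D1) → no.
Summing the matching environments: 5 + 3 = 8 matching atoms.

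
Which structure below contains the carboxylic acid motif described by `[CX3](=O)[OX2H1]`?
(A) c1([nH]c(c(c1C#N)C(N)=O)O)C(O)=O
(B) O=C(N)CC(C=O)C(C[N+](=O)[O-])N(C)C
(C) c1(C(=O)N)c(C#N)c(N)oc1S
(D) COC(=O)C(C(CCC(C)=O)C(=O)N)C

[CX3](=O)[OX2H1] describes an sp2 carbon double-bonded to O and single-bonded to an -OH oxygen (a carboxylic acid).
(A) contains a carboxylic acid group (-C(=O)OH), which satisfies every atom and bond constraint.
(B) has a primary amide (-C(=O)NH2) but the carbonyl is bonded to N, not to an -OH oxygen.
(C) has a primary amide (-C(=O)NH2) but the carbonyl is bonded to N, not to an -OH oxygen.
(D) has a methyl-ester group (-C(=O)OCH3) but the singly-bonded O has no H (OX2H0, not OX2H1).
So the answer is (A).

A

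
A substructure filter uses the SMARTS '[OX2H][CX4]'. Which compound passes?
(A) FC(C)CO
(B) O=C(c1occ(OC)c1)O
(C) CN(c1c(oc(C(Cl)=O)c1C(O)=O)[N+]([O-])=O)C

A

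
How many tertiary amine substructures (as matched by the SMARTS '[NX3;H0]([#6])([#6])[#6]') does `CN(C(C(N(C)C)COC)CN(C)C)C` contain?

3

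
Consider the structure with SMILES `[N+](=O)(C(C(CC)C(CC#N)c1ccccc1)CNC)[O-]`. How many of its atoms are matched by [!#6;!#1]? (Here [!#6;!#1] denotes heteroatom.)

The query [!#6;!#1] means: not carbon and not hydrogen — any heteroatom.
Check the 20 heavy atoms by environment: 9× C → no; 2× N → match; 6× c (aromatic) → no; 1× N (charge +1) → match; 1× O (charge -1) → match; 1× O → match.
Summing the matching environments: 2 + 1 + 1 + 1 = 5 matching atoms.

5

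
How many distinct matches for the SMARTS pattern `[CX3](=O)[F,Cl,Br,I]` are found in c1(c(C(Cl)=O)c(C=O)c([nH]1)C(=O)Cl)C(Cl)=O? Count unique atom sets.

3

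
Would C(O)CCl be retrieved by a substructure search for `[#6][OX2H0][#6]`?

The pattern [#6][OX2H0][#6] describes an aliphatic oxygen bridging two carbons with no H on the oxygen — an ether.
The closest candidate here is a hydroxyl group (-OH), but the oxygen has H1, not H0 bridging two carbons. No other fragment satisfies the full query, so there is no match.

No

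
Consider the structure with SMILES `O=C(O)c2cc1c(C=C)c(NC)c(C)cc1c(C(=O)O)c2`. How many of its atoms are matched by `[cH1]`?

The query [cH1] means: aromatic carbon bearing exactly one hydrogen.
Check the 21 heavy atoms by environment: 7× c (aromatic, H0) → no; 3× c (aromatic, H1) → match; 2× C (H3) → no; 1× C (H1) → no; 1× C (H2) → no; 1× N (H1) → no; 2× C (H0) → no; 2× O (H0) → no; 2× O (H1) → no.
That gives 3 matching atoms.

3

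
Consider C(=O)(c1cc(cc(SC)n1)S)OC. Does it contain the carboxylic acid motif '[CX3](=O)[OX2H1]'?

No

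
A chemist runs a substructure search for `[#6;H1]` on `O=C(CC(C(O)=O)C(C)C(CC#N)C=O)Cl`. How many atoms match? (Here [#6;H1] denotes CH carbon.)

4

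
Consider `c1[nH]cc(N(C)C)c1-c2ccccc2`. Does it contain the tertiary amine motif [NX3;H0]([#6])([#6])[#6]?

The pattern [NX3;H0]([#6])([#6])[#6] describes a trivalent nitrogen with no H, bonded to three carbons — a tertiary amine.
The molecule carries a dimethylamino group (-N(CH3)2), whose atoms satisfy every constraint of the query, so the pattern matches.

Yes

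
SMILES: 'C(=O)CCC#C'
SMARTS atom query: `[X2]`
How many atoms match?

The query [X2] means: any atom with exactly two total connections (bonds + H).
Check the 6 heavy atoms by environment: 2× C (X4) → no; 1× C (X3) → no; 1× O (X1) → no; 2× C (X2) → match.
That gives 2 matching atoms.

2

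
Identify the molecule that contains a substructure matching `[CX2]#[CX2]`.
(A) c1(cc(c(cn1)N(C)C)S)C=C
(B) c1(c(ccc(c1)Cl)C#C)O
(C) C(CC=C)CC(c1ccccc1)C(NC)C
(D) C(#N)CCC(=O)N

B

[CX2]#[CX2] describes a carbon-carbon triple bond (an alkyne).
(A) has a vinyl group (-CH=CH2) but the C=C is a double bond; both carbons are CX3, not CX2.
(B) contains an ethynyl group (-C#CH), which satisfies every atom and bond constraint.
(C) has a vinyl group (-CH=CH2) but the C=C is a double bond; both carbons are CX3, not CX2.
(D) has a nitrile (-C#N) but the triple bond is C#N, not C#C.
So the answer is (B).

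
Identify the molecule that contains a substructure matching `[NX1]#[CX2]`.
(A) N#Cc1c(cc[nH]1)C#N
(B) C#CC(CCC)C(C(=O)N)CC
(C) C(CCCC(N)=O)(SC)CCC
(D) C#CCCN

A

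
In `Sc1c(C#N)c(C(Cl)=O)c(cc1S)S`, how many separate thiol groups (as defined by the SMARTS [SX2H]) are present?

[SX2H] is the SMARTS for a thiol: an aliphatic sulfur with two connections, one being H.
The molecule carries 3 separate instances of a thiol (-SH) meeting every constraint; each maps to a distinct set of atoms, giving 3 matches.

3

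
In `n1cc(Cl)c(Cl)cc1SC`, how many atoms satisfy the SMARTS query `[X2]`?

2

The query [X2] means: any atom with exactly two total connections (bonds + H).
Check the 10 heavy atoms by environment: 1× n (aromatic, X2) → match; 5× c (aromatic, X3) → no; 2× Cl (X1) → no; 1× S (X2) → match; 1× C (X4) → no.
Summing the matching environments: 1 + 1 = 2 matching atoms.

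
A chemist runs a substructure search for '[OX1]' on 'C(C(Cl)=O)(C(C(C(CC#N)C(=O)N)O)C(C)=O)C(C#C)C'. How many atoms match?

3

The query [OX1] means: aliphatic oxygen with one total connection — typically a carbonyl =O or an oxide.
Check the 21 heavy atoms by environment: 8× C (X4) → no; 3× C (X2) → no; 3× C (X3) → no; 3× O (X1) → match; 1× N (X3) → no; 1× N (X1) → no; 1× Cl (X1) → no; 1× O (X2) → no.
That gives 3 matching atoms.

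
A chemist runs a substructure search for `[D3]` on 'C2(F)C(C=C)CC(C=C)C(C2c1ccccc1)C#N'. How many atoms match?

6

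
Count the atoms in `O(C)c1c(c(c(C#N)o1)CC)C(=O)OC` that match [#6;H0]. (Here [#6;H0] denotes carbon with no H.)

Check the 15 heavy atoms by environment: 1× o (aromatic, H0) → no; 4× c (aromatic, H0) → match; 1× C (H2) → no; 3× C (H3) → no; 2× C (H0) → match; 3× O (H0) → no; 1× N (H0) → no.
Summing the matching environments: 4 + 2 = 6 matching atoms.

6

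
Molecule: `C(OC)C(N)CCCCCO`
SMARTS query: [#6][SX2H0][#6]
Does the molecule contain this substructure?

No

The pattern [#6][SX2H0][#6] describes an aliphatic sulfur bridging two carbons with no H on the sulfur — a thioether.
The closest candidate here is a methoxy ether (-OCH3), but the bridging atom is O, not S. No other fragment satisfies the full query, so there is no match.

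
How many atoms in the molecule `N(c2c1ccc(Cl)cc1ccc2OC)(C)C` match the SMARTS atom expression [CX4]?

The query [CX4] means: C with X4: aliphatic carbon with exactly 4 total connections (bonds + H).
Check the 16 heavy atoms by environment: 10× c (aromatic, X3) → no; 1× Cl (X1) → no; 1× N (X3) → no; 3× C (X4) → match; 1× O (X2) → no.
That gives 3 matching atoms.

3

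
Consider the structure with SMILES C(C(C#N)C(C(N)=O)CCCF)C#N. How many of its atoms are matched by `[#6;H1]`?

The query [#6;H1] means: any carbon bearing exactly one hydrogen.
Check the 14 heavy atoms by environment: 4× C (H2) → no; 2× C (H1) → match; 1× F (H0) → no; 3× C (H0) → no; 2× N (H0) → no; 1× O (H0) → no; 1× N (H2) → no.
That gives 2 matching atoms.

2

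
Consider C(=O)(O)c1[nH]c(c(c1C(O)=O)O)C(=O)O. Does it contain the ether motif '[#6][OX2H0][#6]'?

No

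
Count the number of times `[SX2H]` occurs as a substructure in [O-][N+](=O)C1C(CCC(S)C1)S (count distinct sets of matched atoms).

2

[SX2H] is the SMARTS for a thiol: an aliphatic sulfur with two connections, one being H.
The molecule carries 2 separate instances of a thiol (-SH) meeting every constraint; each maps to a distinct set of atoms, giving 2 matches.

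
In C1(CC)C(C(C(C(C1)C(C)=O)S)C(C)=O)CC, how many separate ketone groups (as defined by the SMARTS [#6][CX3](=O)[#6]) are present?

2

[#6][CX3](=O)[#6] is the SMARTS for a ketone: a carbonyl carbon (no H) flanked by two carbons.
The molecule carries 2 separate instances of an acetyl/ketone group (-C(=O)CH3) meeting every constraint; each maps to a distinct set of atoms, giving 2 matches.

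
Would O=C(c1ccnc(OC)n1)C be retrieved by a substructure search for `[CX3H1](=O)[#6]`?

No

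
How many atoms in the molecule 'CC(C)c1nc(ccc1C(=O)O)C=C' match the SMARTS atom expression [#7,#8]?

The query [#7,#8] means: nitrogen or oxygen (comma = OR).
Check the 14 heavy atoms by environment: 1× n (aromatic) → match; 5× c (aromatic) → no; 6× C → no; 2× O → match.
Summing the matching environments: 1 + 2 = 3 matching atoms.

3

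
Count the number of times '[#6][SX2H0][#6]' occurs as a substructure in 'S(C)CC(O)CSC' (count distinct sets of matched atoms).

2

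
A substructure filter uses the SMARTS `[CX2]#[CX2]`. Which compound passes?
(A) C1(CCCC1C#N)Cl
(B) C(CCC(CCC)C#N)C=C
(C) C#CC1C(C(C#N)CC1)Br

[CX2]#[CX2] describes a carbon-carbon triple bond (an alkyne).
(A) has a nitrile (-C#N) but the triple bond is C#N, not C#C.
(B) has a nitrile (-C#N) but the triple bond is C#N, not C#C.
(C) contains an ethynyl group (-C#CH), which satisfies every atom and bond constraint.
So the answer is (C).

C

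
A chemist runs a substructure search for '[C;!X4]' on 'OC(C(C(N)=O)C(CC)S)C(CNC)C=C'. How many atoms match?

The query [C;!X4] means: aliphatic carbon that does not have four total connections.
Check the 16 heavy atoms by environment: 8× C (X4) → no; 1× S (X2) → no; 3× C (X3) → match; 1× O (X1) → no; 2× N (X3) → no; 1× O (X2) → no.
That gives 3 matching atoms.

3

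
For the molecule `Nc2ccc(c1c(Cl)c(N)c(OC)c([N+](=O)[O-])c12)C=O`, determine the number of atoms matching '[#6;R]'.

10

Check the 20 heavy atoms by environment: 10× c (aromatic, in 6-ring) → match; 2× N (acyclic) → no; 1× Cl (acyclic) → no; 2× C (acyclic) → no; 3× O (acyclic) → no; 1× N (charge +1, acyclic) → no; 1× O (charge -1, acyclic) → no.
That gives 10 matching atoms.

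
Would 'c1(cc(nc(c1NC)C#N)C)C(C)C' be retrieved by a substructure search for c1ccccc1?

No

The pattern c1ccccc1 describes six aromatic carbons in a ring — a benzene ring.
The closest candidate here is a methyl group (-CH3), but no six-membered all-carbon aromatic ring is present. No other fragment satisfies the full query, so there is no match.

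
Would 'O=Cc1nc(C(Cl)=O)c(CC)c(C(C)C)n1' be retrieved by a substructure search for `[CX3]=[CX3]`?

No

The pattern [CX3]=[CX3] describes a non-aromatic C=C double bond between two sp2 carbons — an alkene.
The closest candidate here is an ethyl group (-CH2CH3), but its C-C bond is a single bond between CX4 carbons, not CX3=CX3. No other fragment satisfies the full query, so there is no match.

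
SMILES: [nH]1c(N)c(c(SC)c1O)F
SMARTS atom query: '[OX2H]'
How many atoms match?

1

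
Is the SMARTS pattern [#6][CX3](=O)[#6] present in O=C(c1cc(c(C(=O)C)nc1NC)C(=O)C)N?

Yes

The pattern [#6][CX3](=O)[#6] describes a carbonyl carbon (no H) flanked by two carbons — a ketone.
The molecule carries an acetyl/ketone group (-C(=O)CH3), whose atoms satisfy every constraint of the query, so the pattern matches.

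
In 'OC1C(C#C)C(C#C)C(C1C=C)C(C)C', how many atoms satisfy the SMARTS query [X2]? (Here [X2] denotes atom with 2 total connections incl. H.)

The query [X2] means: any atom with exactly two total connections (bonds + H).
Check the 15 heavy atoms by environment: 8× C (X4) → no; 4× C (X2) → match; 1× O (X2) → match; 2× C (X3) → no.
Summing the matching environments: 4 + 1 = 5 matching atoms.

5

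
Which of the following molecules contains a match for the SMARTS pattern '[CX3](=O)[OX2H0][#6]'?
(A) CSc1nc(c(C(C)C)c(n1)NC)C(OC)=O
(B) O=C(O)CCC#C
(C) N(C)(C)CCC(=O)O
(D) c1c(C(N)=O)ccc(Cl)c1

[CX3](=O)[OX2H0][#6] describes a carbonyl carbon bonded to an oxygen that is itself bonded to carbon (no H on that O) (an ester).
(A) contains a methyl-ester group (-C(=O)OCH3), which satisfies every atom and bond constraint.
(B) has a carboxylic acid group (-C(=O)OH) but the singly-bonded O carries H (OX2H1, not H0).
(C) has a carboxylic acid group (-C(=O)OH) but the singly-bonded O carries H (OX2H1, not H0).
(D) has a primary amide (-C(=O)NH2) but the carbonyl is bonded to N, not to an O-C linkage.
So the answer is (A).

A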